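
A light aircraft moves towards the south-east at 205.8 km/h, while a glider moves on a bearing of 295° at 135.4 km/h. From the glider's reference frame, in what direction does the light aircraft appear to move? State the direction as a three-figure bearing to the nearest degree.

127°

Taking east as x and north as y: light aircraft velocity = (145.523, -145.523) km/h; glider velocity = (-122.714, 57.223) km/h.
Velocity of light aircraft relative to glider = (145.523, -145.523) − (-122.714, 57.223) = (268.237, -202.745) km/h.
Bearing = atan2(268.24, -202.75) = 127.08° clockwise from north.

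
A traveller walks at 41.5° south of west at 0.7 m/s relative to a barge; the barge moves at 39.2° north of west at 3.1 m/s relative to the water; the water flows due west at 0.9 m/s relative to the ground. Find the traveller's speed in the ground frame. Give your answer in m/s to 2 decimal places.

In east/north components (m/s): traveller relative to barge = (-0.524, -0.464); barge relative to water = (-2.402, 1.959); water relative to ground = (-0.900, 0.000).
Sum = (-3.827, 1.495) m/s.
Speed = |(-3.827, 1.495)| = 4.108 m/s.

4.11 m/s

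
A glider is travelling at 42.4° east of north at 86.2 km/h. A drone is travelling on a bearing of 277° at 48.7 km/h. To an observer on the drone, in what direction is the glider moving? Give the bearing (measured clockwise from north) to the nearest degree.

Taking east as x and north as y: glider velocity = (58.125, 63.655) km/h; drone velocity = (-48.337, 5.935) km/h.
Velocity of glider relative to drone = (58.125, 63.655) − (-48.337, 5.935) = (106.462, 57.720) km/h.
Bearing = atan2(106.46, 57.72) = 61.54° clockwise from north.

062°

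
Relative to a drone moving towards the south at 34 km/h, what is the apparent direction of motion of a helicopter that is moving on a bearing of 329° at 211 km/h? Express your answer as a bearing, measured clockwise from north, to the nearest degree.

Taking east as x and north as y: helicopter velocity = (-108.673, 180.862) km/h; drone velocity = (0.000, -34.000) km/h.
Velocity of helicopter relative to drone = (-108.673, 180.862) − (0.000, -34.000) = (-108.673, 214.862) km/h.
Bearing = atan2(-108.67, 214.86) = 333.17° clockwise from north.

333°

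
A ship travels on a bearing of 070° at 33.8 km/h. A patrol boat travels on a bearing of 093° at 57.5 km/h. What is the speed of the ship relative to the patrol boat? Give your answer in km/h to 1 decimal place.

Taking east as x and north as y: ship velocity = (31.762, 11.560) km/h; patrol boat velocity = (57.421, -3.009) km/h.
Velocity of ship relative to patrol boat = (31.762, 11.560) − (57.421, -3.009) = (-25.660, 14.570) km/h.
Magnitude = |(-25.660, 14.570)| = 29.507 km/h.

29.5 km/h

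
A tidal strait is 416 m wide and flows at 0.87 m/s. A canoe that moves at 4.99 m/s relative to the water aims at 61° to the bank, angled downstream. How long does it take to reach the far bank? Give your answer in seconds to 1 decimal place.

95.3 s

The component of the canoe's velocity perpendicular to the bank is 4.99 × sin 61° = 4.364 m/s.
The current is parallel to the bank, so it does not affect the crossing time.
Time = 416 / 4.364 = 95.318 s.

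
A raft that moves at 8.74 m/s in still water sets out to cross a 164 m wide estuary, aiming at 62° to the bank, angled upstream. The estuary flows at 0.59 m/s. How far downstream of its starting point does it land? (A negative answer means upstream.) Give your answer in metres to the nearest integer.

-75 m

Perpendicular speed = 7.717 m/s; crossing time = 164 / 7.717 = 21.252 s.
Net downstream speed = -3.513 m/s.
Drift = -3.513 × 21.252 = -74.662 m (upstream).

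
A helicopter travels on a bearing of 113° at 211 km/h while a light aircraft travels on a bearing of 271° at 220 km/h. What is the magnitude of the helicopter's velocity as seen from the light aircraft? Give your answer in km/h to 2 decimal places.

423.08 km/h

Taking east as x and north as y: helicopter velocity = (194.227, -82.444) km/h; light aircraft velocity = (-219.966, 3.840) km/h.
Velocity of helicopter relative to light aircraft = (194.227, -82.444) − (-219.966, 3.840) = (414.193, -86.284) km/h.
Magnitude = |(414.193, -86.284)| = 423.085 km/h.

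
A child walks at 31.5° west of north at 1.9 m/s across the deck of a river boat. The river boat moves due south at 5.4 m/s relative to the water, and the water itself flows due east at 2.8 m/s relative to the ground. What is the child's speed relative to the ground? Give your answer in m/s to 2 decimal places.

4.19 m/s

In east/north components (m/s): child relative to river boat = (-0.993, 1.620); river boat relative to water = (0.000, -5.400); water relative to ground = (2.800, 0.000).
Sum = (1.807, -3.780) m/s.
Speed = |(1.807, -3.780)| = 4.190 m/s.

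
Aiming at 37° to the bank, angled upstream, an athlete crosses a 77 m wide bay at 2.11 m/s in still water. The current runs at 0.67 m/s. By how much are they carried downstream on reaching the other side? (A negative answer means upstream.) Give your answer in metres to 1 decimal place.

-61.6 m

Perpendicular speed = 1.270 m/s; crossing time = 77 / 1.270 = 60.638 s.
Net downstream speed = -1.015 m/s.
Drift = -1.015 × 60.638 = -61.555 m (upstream).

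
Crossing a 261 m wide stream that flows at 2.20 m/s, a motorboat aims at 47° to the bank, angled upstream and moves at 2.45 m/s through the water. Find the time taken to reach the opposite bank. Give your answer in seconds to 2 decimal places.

The component of the motorboat's velocity perpendicular to the bank is 2.45 × sin 47° = 1.792 m/s.
The current is parallel to the bank, so it does not affect the crossing time.
Time = 261 / 1.792 = 145.662 s.

145.66 s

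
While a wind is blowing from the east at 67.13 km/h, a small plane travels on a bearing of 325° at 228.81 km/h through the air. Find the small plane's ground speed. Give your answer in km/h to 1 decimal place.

272.9 km/h

Taking east as x and north as y: velocity relative to the air = (-131.240, 187.430) km/h; the air relative to ground = (-67.130, 0.000) km/h.
Velocity relative to ground = (-131.240, 187.430) + (-67.130, 0.000) = (-198.370, 187.430) km/h.
Speed = |(-198.370, 187.430)| = 272.912 km/h.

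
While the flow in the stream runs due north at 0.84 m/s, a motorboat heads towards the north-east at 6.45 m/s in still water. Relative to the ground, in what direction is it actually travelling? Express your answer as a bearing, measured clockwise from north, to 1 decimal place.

040.2°

Taking east as x and north as y: velocity relative to the water = (4.561, 4.561) m/s; the water relative to ground = (0.000, 0.840) m/s.
Velocity relative to ground = (4.561, 4.561) + (0.000, 0.840) = (4.561, 5.401) m/s.
Bearing = atan2(4.56, 5.40) = 40.18° clockwise from north.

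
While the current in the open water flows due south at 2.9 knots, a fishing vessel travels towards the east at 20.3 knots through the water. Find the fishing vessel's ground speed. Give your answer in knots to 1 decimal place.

20.5 knots

Taking east as x and north as y: velocity relative to the water = (20.300, 0.000) knots; the water relative to ground = (0.000, -2.900) knots.
Velocity relative to ground = (20.300, 0.000) + (0.000, -2.900) = (20.300, -2.900) knots.
Speed = |(20.300, -2.900)| = 20.506 knots.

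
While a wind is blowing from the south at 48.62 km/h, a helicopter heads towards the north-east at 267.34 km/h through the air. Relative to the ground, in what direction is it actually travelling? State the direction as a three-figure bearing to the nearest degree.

038°

Taking east as x and north as y: velocity relative to the air = (189.038, 189.038) km/h; the air relative to ground = (0.000, 48.620) km/h.
Velocity relative to ground = (189.038, 189.038) + (0.000, 48.620) = (189.038, 237.658) km/h.
Bearing = atan2(189.04, 237.66) = 38.50° clockwise from north.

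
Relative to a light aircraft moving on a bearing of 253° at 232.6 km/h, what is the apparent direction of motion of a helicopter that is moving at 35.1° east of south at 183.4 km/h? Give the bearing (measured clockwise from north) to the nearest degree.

104°

Taking east as x and north as y: helicopter velocity = (105.456, -150.049) km/h; light aircraft velocity = (-222.436, -68.006) km/h.
Velocity of helicopter relative to light aircraft = (105.456, -150.049) − (-222.436, -68.006) = (327.892, -82.043) km/h.
Bearing = atan2(327.89, -82.04) = 104.05° clockwise from north.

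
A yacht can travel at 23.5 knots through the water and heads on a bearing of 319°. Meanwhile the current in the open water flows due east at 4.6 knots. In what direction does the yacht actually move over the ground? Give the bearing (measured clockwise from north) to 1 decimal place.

Taking east as x and north as y: velocity relative to the water = (-15.417, 17.736) knots; the water relative to ground = (4.600, 0.000) knots.
Velocity relative to ground = (-15.417, 17.736) + (4.600, 0.000) = (-10.817, 17.736) knots.
Bearing = atan2(-10.82, 17.74) = 328.62° clockwise from north.

328.6°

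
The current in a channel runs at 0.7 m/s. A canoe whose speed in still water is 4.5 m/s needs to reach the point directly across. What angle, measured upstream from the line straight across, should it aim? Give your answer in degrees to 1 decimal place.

To cancel the current, the upstream component of the canoe's velocity must equal the flow: 4.5 sin θ = 0.7.
sin θ = 0.7 / 4.5 = 0.1556.
θ = arcsin(0.1556) = 8.949°.

8.9°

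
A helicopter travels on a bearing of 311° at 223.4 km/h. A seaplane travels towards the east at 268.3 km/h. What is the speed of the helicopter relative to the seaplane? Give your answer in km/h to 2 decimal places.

460.83 km/h

Taking east as x and north as y: helicopter velocity = (-168.602, 146.564) km/h; seaplane velocity = (268.300, 0.000) km/h.
Velocity of helicopter relative to seaplane = (-168.602, 146.564) − (268.300, 0.000) = (-436.902, 146.564) km/h.
Magnitude = |(-436.902, 146.564)| = 460.830 km/h.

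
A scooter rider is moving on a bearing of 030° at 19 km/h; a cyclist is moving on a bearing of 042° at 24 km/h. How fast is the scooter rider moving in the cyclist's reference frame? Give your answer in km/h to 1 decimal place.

6.7 km/h

Taking east as x and north as y: scooter rider velocity = (9.500, 16.454) km/h; cyclist velocity = (16.059, 17.835) km/h.
Velocity of scooter rider relative to cyclist = (9.500, 16.454) − (16.059, 17.835) = (-6.559, -1.381) km/h.
Magnitude = |(-6.559, -1.381)| = 6.703 km/h.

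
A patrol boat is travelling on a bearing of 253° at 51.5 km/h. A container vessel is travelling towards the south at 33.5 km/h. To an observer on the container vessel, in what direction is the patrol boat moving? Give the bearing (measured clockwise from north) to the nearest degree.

Taking east as x and north as y: patrol boat velocity = (-49.250, -15.057) km/h; container vessel velocity = (0.000, -33.500) km/h.
Velocity of patrol boat relative to container vessel = (-49.250, -15.057) − (0.000, -33.500) = (-49.250, 18.443) km/h.
Bearing = atan2(-49.25, 18.44) = 290.53° clockwise from north.

291°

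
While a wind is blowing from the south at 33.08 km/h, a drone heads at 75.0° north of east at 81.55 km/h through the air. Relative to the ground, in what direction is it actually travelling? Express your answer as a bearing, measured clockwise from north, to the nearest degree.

011°

Taking east as x and north as y: velocity relative to the air = (21.107, 78.771) km/h; the air relative to ground = (0.000, 33.080) km/h.
Velocity relative to ground = (21.107, 78.771) + (0.000, 33.080) = (21.107, 111.851) km/h.
Bearing = atan2(21.11, 111.85) = 10.69° clockwise from north.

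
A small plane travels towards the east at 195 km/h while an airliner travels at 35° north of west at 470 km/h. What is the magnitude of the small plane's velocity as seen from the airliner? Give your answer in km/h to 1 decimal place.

639.6 km/h

Taking east as x and north as y: small plane velocity = (195.000, 0.000) km/h; airliner velocity = (-385.001, 269.581) km/h.
Velocity of small plane relative to airliner = (195.000, 0.000) − (-385.001, 269.581) = (580.001, -269.581) km/h.
Magnitude = |(580.001, -269.581)| = 639.590 km/h.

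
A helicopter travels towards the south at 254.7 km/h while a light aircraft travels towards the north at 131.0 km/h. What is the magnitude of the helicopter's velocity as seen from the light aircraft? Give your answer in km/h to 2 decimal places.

385.70 km/h

Taking east as x and north as y: helicopter velocity = (0.000, -254.700) km/h; light aircraft velocity = (0.000, 131.000) km/h.
Velocity of helicopter relative to light aircraft = (0.000, -254.700) − (0.000, 131.000) = (0.000, -385.700) km/h.
Magnitude = |(0.000, -385.700)| = 385.700 km/h.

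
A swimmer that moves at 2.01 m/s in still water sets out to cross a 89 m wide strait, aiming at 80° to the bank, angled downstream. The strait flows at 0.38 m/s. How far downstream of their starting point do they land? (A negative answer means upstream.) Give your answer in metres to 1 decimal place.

Perpendicular speed = 1.979 m/s; crossing time = 89 / 1.979 = 44.962 s.
Net downstream speed = 0.729 m/s.
Drift = 0.729 × 44.962 = 32.779 m (downstream).

32.8 m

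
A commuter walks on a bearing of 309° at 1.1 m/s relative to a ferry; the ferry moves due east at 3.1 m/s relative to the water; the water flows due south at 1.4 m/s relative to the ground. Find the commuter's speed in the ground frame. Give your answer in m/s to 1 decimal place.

2.4 m/s

In east/north components (m/s): commuter relative to ferry = (-0.855, 0.692); ferry relative to water = (3.100, 0.000); water relative to ground = (0.000, -1.400).
Sum = (2.245, -0.708) m/s.
Speed = |(2.245, -0.708)| = 2.354 m/s.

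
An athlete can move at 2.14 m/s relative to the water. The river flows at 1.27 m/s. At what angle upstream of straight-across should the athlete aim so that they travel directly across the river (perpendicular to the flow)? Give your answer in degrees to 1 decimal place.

36.4°

To cancel the current, the upstream component of the athlete's velocity must equal the flow: 2.14 sin θ = 1.27.
sin θ = 1.27 / 2.14 = 0.5935.
θ = arcsin(0.5935) = 36.403°.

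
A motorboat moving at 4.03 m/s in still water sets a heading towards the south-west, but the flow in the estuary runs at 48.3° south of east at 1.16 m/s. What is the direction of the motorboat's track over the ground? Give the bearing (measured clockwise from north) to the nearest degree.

209°

Taking east as x and north as y: velocity relative to the water = (-2.850, -2.850) m/s; the water relative to ground = (0.772, -0.866) m/s.
Velocity relative to ground = (-2.850, -2.850) + (0.772, -0.866) = (-2.078, -3.716) m/s.
Bearing = atan2(-2.08, -3.72) = 209.22° clockwise from north.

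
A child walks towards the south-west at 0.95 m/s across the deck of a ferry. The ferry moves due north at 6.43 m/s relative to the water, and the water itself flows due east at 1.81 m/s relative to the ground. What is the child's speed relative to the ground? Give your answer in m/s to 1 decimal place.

5.9 m/s

In east/north components (m/s): child relative to ferry = (-0.672, -0.672); ferry relative to water = (0.000, 6.430); water relative to ground = (1.810, 0.000).
Sum = (1.138, 5.758) m/s.
Speed = |(1.138, 5.758)| = 5.870 m/s.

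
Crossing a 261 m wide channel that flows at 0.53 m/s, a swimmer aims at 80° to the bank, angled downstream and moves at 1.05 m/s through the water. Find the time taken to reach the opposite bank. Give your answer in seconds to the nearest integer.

The component of the swimmer's velocity perpendicular to the bank is 1.05 × sin 80° = 1.034 m/s.
Only the cross-stream component determines the crossing time; the current contributes nothing perpendicular to the bank.
Time = 261 / 1.034 = 252.406 s.

252 s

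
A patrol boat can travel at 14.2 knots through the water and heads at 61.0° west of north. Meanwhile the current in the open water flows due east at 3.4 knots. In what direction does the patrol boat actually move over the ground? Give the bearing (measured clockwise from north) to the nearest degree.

307°

Taking east as x and north as y: velocity relative to the water = (-12.420, 6.884) knots; the water relative to ground = (3.400, 0.000) knots.
Velocity relative to ground = (-12.420, 6.884) + (3.400, 0.000) = (-9.020, 6.884) knots.
Bearing = atan2(-9.02, 6.88) = 307.35° clockwise from north.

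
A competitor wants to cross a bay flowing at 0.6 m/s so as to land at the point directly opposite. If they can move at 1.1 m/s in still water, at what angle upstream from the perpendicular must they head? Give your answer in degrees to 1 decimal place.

33.1°

To cancel the current, the upstream component of the competitor's velocity must equal the flow: 1.1 sin θ = 0.6.
sin θ = 0.6 / 1.1 = 0.5455.
θ = arcsin(0.5455) = 33.056°.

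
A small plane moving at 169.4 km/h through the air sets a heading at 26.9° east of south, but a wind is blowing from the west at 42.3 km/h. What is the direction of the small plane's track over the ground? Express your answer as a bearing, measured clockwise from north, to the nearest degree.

142°

Taking east as x and north as y: velocity relative to the air = (76.642, -151.071) km/h; the air relative to ground = (42.300, 0.000) km/h.
Velocity relative to ground = (76.642, -151.071) + (42.300, 0.000) = (118.942, -151.071) km/h.
Bearing = atan2(118.94, -151.07) = 141.79° clockwise from north.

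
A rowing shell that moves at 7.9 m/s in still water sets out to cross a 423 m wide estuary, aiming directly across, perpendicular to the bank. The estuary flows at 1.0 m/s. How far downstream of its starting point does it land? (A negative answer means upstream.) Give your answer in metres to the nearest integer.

54 m

Perpendicular speed = 7.900 m/s; crossing time = 423 / 7.900 = 53.544 s.
Net downstream speed = 1.000 m/s.
Drift = 1.000 × 53.544 = 53.544 m (downstream).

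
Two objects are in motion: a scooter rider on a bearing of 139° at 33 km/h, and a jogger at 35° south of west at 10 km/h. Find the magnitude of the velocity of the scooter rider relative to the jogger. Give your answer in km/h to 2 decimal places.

35.47 km/h

Taking east as x and north as y: scooter rider velocity = (21.650, -24.905) km/h; jogger velocity = (-8.192, -5.736) km/h.
Velocity of scooter rider relative to jogger = (21.650, -24.905) − (-8.192, -5.736) = (29.841, -19.170) km/h.
Magnitude = |(29.841, -19.170)| = 35.468 km/h.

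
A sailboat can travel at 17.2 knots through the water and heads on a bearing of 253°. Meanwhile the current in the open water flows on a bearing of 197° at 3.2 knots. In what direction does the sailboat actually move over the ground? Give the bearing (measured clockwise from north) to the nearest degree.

Taking east as x and north as y: velocity relative to the water = (-16.448, -5.029) knots; the water relative to ground = (-0.936, -3.060) knots.
Velocity relative to ground = (-16.448, -5.029) + (-0.936, -3.060) = (-17.384, -8.089) knots.
Bearing = atan2(-17.38, -8.09) = 245.05° clockwise from north.

245°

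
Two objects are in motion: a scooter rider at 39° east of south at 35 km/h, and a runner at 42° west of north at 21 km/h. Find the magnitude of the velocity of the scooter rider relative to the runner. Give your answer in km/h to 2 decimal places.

55.98 km/h

Taking east as x and north as y: scooter rider velocity = (22.026, -27.200) km/h; runner velocity = (-14.052, 15.606) km/h.
Velocity of scooter rider relative to runner = (22.026, -27.200) − (-14.052, 15.606) = (36.078, -42.806) km/h.
Magnitude = |(36.078, -42.806)| = 55.982 km/h.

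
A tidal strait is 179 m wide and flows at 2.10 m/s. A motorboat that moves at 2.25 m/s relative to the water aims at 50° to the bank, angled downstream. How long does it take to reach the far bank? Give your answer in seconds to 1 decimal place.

The component of the motorboat's velocity perpendicular to the bank is 2.25 × sin 50° = 1.724 m/s.
The flow acts along the bank and has no component across it.
Time = 179 / 1.724 = 103.852 s.

103.9 s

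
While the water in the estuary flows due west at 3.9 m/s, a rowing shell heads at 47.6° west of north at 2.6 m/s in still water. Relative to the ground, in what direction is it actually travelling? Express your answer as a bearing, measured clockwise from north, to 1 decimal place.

286.8°

Taking east as x and north as y: velocity relative to the water = (-1.920, 1.753) m/s; the water relative to ground = (-3.900, 0.000) m/s.
Velocity relative to ground = (-1.920, 1.753) + (-3.900, 0.000) = (-5.820, 1.753) m/s.
Bearing = atan2(-5.82, 1.75) = 286.76° clockwise from north.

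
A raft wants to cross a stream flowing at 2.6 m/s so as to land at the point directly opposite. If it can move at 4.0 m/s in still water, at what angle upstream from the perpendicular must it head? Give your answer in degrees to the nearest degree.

41°

To cancel the current, the upstream component of the raft's velocity must equal the flow: 4.0 sin θ = 2.6.
sin θ = 2.6 / 4.0 = 0.6500.
θ = arcsin(0.6500) = 40.542°.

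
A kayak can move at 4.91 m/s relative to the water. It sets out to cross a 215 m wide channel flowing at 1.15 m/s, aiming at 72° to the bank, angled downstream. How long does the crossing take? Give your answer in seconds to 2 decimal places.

46.04 s

The component of the kayak's velocity perpendicular to the bank is 4.91 × sin 72° = 4.670 m/s.
Only the cross-stream component determines the crossing time; the current contributes nothing perpendicular to the bank.
Time = 215 / 4.670 = 46.042 s.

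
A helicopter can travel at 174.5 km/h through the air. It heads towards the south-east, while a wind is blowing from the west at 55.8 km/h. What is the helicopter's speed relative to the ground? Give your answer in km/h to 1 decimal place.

217.6 km/h

Taking east as x and north as y: velocity relative to the air = (123.390, -123.390) km/h; the air relative to ground = (55.800, 0.000) km/h.
Velocity relative to ground = (123.390, -123.390) + (55.800, 0.000) = (179.190, -123.390) km/h.
Speed = |(179.190, -123.390)| = 217.564 km/h.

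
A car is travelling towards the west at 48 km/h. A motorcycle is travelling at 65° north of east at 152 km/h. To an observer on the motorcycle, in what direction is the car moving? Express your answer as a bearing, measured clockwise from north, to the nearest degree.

219°

Taking east as x and north as y: car velocity = (-48.000, 0.000) km/h; motorcycle velocity = (64.238, 137.759) km/h.
Velocity of car relative to motorcycle = (-48.000, 0.000) − (64.238, 137.759) = (-112.238, -137.759) km/h.
Bearing = atan2(-112.24, -137.76) = 219.17° clockwise from north.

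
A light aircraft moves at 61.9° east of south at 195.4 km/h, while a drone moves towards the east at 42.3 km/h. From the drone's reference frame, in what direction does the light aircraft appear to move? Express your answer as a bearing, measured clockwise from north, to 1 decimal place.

Taking east as x and north as y: light aircraft velocity = (172.368, -92.036) km/h; drone velocity = (42.300, 0.000) km/h.
Velocity of light aircraft relative to drone = (172.368, -92.036) − (42.300, 0.000) = (130.068, -92.036) km/h.
Bearing = atan2(130.07, -92.04) = 125.28° clockwise from north.

125.3°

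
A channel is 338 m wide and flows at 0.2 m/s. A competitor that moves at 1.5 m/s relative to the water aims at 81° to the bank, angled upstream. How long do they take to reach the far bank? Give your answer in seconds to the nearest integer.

228 s

The component of the competitor's velocity perpendicular to the bank is 1.5 × sin 81° = 1.482 m/s.
Only the cross-stream component determines the crossing time; the current contributes nothing perpendicular to the bank.
Time = 338 / 1.482 = 228.142 s.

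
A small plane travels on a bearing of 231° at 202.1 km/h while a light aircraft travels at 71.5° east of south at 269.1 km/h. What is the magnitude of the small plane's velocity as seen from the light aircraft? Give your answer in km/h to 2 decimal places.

Taking east as x and north as y: small plane velocity = (-157.061, -127.186) km/h; light aircraft velocity = (255.194, -85.387) km/h.
Velocity of small plane relative to light aircraft = (-157.061, -127.186) − (255.194, -85.387) = (-412.255, -41.799) km/h.
Magnitude = |(-412.255, -41.799)| = 414.369 km/h.

414.37 km/h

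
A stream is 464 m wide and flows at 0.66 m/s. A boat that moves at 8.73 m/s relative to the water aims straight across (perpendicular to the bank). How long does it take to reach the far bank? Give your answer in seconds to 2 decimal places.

The component of the boat's velocity perpendicular to the bank is 8.73 m/s.
Only the cross-stream component determines the crossing time; the current contributes nothing perpendicular to the bank.
Time = 464 / 8.730 = 53.150 s.

53.15 s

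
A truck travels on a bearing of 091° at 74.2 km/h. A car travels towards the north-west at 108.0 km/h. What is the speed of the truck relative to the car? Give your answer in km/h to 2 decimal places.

Taking east as x and north as y: truck velocity = (74.189, -1.295) km/h; car velocity = (-76.368, 76.368) km/h.
Velocity of truck relative to car = (74.189, -1.295) − (-76.368, 76.368) = (150.556, -77.663) km/h.
Magnitude = |(150.556, -77.663)| = 169.407 km/h.

169.41 km/h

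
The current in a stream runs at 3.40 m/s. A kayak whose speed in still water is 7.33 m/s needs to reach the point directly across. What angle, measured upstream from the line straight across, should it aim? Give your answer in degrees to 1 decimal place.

To cancel the current, the upstream component of the kayak's velocity must equal the flow: 7.33 sin θ = 3.40.
sin θ = 3.40 / 7.33 = 0.4638.
θ = arcsin(0.4638) = 27.636°.

27.6°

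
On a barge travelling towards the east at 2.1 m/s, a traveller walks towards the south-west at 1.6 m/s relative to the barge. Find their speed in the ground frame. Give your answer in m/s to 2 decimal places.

Taking east as x and north as y: barge velocity = (2.100, 0.000) m/s; traveller velocity relative to barge = (-1.131, -1.131) m/s.
Velocity relative to ground = (2.100, 0.000) + (-1.131, -1.131) = (0.969, -1.131) m/s.
Speed = |(0.969, -1.131)| = 1.489 m/s.

1.49 m/s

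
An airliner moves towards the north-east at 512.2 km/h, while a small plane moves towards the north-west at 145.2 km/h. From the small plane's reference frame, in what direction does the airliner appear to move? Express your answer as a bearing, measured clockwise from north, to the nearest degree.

Taking east as x and north as y: airliner velocity = (362.180, 362.180) km/h; small plane velocity = (-102.672, 102.672) km/h.
Velocity of airliner relative to small plane = (362.180, 362.180) − (-102.672, 102.672) = (464.852, 259.508) km/h.
Bearing = atan2(464.85, 259.51) = 60.83° clockwise from north.

061°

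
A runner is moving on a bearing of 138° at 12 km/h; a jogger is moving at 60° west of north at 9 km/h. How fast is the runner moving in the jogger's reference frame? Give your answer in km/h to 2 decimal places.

20.75 km/h

Taking east as x and north as y: runner velocity = (8.030, -8.918) km/h; jogger velocity = (-7.794, 4.500) km/h.
Velocity of runner relative to jogger = (8.030, -8.918) − (-7.794, 4.500) = (15.824, -13.418) km/h.
Magnitude = |(15.824, -13.418)| = 20.747 km/h.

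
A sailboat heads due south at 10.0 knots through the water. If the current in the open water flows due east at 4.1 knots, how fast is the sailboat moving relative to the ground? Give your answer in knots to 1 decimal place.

Taking east as x and north as y: velocity relative to the water = (0.000, -10.000) knots; the water relative to ground = (4.100, 0.000) knots.
Velocity relative to ground = (0.000, -10.000) + (4.100, 0.000) = (4.100, -10.000) knots.
Speed = |(4.100, -10.000)| = 10.808 knots.

10.8 knots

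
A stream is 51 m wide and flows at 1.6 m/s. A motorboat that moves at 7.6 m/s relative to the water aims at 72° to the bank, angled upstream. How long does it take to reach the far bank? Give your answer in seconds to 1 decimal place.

The component of the motorboat's velocity perpendicular to the bank is 7.6 × sin 72° = 7.228 m/s.
Only the cross-stream component determines the crossing time; the current contributes nothing perpendicular to the bank.
Time = 51 / 7.228 = 7.056 s.

7.1 s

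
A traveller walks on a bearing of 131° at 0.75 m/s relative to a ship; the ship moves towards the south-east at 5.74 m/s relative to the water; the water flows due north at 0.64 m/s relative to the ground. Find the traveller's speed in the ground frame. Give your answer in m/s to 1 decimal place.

In east/north components (m/s): traveller relative to ship = (0.566, -0.492); ship relative to water = (4.059, -4.059); water relative to ground = (0.000, 0.640).
Sum = (4.625, -3.911) m/s.
Speed = |(4.625, -3.911)| = 6.057 m/s.

6.1 m/s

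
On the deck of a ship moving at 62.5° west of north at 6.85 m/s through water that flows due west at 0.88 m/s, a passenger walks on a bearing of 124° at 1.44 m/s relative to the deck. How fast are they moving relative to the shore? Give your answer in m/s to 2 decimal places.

6.23 m/s

In east/north components (m/s): passenger relative to ship = (1.194, -0.805); ship relative to water = (-6.076, 3.163); water relative to ground = (-0.880, 0.000).
Sum = (-5.762, 2.358) m/s.
Speed = |(-5.762, 2.358)| = 6.226 m/s.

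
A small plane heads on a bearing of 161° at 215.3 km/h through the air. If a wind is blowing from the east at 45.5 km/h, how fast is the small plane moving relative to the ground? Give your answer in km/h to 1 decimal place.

Taking east as x and north as y: velocity relative to the air = (70.095, -203.570) km/h; the air relative to ground = (-45.500, 0.000) km/h.
Velocity relative to ground = (70.095, -203.570) + (-45.500, 0.000) = (24.595, -203.570) km/h.
Speed = |(24.595, -203.570)| = 205.051 km/h.

205.1 km/h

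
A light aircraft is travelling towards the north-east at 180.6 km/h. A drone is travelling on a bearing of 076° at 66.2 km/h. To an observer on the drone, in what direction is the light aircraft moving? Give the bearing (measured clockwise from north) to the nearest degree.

030°

Taking east as x and north as y: light aircraft velocity = (127.703, 127.703) km/h; drone velocity = (64.234, 16.015) km/h.
Velocity of light aircraft relative to drone = (127.703, 127.703) − (64.234, 16.015) = (63.470, 111.688) km/h.
Bearing = atan2(63.47, 111.69) = 29.61° clockwise from north.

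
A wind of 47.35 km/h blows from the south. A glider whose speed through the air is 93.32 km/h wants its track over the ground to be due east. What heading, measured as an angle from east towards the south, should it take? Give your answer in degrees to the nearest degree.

The wind pushes perpendicular to the desired track; the heading must have a component into the wind equal to 47.35 km/h: 93.32 sin θ = 47.35.
sin θ = 0.5074, so θ = 30.490°.

30°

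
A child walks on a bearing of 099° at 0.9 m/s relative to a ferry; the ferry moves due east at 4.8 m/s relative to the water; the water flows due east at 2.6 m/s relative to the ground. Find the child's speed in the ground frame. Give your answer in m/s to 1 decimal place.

In east/north components (m/s): child relative to ferry = (0.889, -0.141); ferry relative to water = (4.800, 0.000); water relative to ground = (2.600, 0.000).
Sum = (8.289, -0.141) m/s.
Speed = |(8.289, -0.141)| = 8.290 m/s.

8.3 m/s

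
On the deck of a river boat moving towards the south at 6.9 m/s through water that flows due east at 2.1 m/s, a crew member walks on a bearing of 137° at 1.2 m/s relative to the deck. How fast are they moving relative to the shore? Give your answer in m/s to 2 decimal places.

8.31 m/s

In east/north components (m/s): crew member relative to river boat = (0.818, -0.878); river boat relative to water = (0.000, -6.900); water relative to ground = (2.100, 0.000).
Sum = (2.918, -7.778) m/s.
Speed = |(2.918, -7.778)| = 8.307 m/s.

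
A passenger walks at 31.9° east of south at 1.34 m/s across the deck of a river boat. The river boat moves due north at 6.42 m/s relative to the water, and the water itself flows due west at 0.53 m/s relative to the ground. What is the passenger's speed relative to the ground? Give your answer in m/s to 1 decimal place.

5.3 m/s

In east/north components (m/s): passenger relative to river boat = (0.708, -1.138); river boat relative to water = (0.000, 6.420); water relative to ground = (-0.530, 0.000).
Sum = (0.178, 5.282) m/s.
Speed = |(0.178, 5.282)| = 5.285 m/s.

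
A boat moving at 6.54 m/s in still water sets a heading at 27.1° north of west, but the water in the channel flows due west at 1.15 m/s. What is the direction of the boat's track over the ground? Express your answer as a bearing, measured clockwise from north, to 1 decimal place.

Taking east as x and north as y: velocity relative to the water = (-5.822, 2.979) m/s; the water relative to ground = (-1.150, 0.000) m/s.
Velocity relative to ground = (-5.822, 2.979) + (-1.150, 0.000) = (-6.972, 2.979) m/s.
Bearing = atan2(-6.97, 2.98) = 293.14° clockwise from north.

293.1°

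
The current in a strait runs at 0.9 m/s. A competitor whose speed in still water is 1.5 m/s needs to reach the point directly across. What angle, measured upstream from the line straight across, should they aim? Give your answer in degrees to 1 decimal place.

36.9°

To cancel the current, the upstream component of the competitor's velocity must equal the flow: 1.5 sin θ = 0.9.
sin θ = 0.9 / 1.5 = 0.6000.
θ = arcsin(0.6000) = 36.870°.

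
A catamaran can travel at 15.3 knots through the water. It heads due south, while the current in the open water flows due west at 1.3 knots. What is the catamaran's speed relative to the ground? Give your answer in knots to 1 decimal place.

15.4 knots

Taking east as x and north as y: velocity relative to the water = (0.000, -15.300) knots; the water relative to ground = (-1.300, 0.000) knots.
Velocity relative to ground = (0.000, -15.300) + (-1.300, 0.000) = (-1.300, -15.300) knots.
Speed = |(-1.300, -15.300)| = 15.355 knots.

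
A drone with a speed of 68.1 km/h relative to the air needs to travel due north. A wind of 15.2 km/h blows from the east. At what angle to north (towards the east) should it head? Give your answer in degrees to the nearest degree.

The wind pushes perpendicular to the desired track; the heading must have a component into the wind equal to 15.2 km/h: 68.1 sin θ = 15.2.
sin θ = 0.2232, so θ = 12.897°.

13°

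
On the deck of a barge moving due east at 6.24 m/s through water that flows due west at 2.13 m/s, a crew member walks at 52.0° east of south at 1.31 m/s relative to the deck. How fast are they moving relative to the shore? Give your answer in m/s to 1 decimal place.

5.2 m/s

In east/north components (m/s): crew member relative to barge = (1.032, -0.807); barge relative to water = (6.240, 0.000); water relative to ground = (-2.130, 0.000).
Sum = (5.142, -0.807) m/s.
Speed = |(5.142, -0.807)| = 5.205 m/s.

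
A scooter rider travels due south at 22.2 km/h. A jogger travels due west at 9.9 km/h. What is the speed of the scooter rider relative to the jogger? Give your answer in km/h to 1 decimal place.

24.3 km/h

Taking east as x and north as y: scooter rider velocity = (0.000, -22.200) km/h; jogger velocity = (-9.900, 0.000) km/h.
Velocity of scooter rider relative to jogger = (0.000, -22.200) − (-9.900, 0.000) = (9.900, -22.200) km/h.
Magnitude = |(9.900, -22.200)| = 24.307 km/h.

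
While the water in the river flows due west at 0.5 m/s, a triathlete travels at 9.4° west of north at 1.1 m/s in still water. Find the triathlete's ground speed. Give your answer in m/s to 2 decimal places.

1.28 m/s

Taking east as x and north as y: velocity relative to the water = (-0.180, 1.085) m/s; the water relative to ground = (-0.500, 0.000) m/s.
Velocity relative to ground = (-0.180, 1.085) + (-0.500, 0.000) = (-0.680, 1.085) m/s.
Speed = |(-0.680, 1.085)| = 1.280 m/s.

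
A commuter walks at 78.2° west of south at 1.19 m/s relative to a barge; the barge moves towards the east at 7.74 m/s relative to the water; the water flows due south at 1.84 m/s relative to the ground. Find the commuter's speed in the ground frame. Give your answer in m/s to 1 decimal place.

6.9 m/s

In east/north components (m/s): commuter relative to barge = (-1.165, -0.243); barge relative to water = (7.740, 0.000); water relative to ground = (0.000, -1.840).
Sum = (6.575, -2.083) m/s.
Speed = |(6.575, -2.083)| = 6.897 m/s.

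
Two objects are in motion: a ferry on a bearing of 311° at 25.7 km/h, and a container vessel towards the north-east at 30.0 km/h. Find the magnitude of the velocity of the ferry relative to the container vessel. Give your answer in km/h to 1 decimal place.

40.8 km/h

Taking east as x and north as y: ferry velocity = (-19.396, 16.861) km/h; container vessel velocity = (21.213, 21.213) km/h.
Velocity of ferry relative to container vessel = (-19.396, 16.861) − (21.213, 21.213) = (-40.609, -4.352) km/h.
Magnitude = |(-40.609, -4.352)| = 40.842 km/h.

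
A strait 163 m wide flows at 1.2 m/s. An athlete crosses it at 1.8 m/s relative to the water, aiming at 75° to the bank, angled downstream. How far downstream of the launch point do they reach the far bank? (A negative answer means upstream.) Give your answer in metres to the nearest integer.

Perpendicular speed = 1.739 m/s; crossing time = 163 / 1.739 = 93.750 s.
Net downstream speed = 1.666 m/s.
Drift = 1.666 × 93.750 = 156.176 m (downstream).

156 m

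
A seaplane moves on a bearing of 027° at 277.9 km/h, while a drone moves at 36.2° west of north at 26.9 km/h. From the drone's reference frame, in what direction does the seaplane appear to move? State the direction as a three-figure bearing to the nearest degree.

032°

Taking east as x and north as y: seaplane velocity = (126.164, 247.611) km/h; drone velocity = (-15.887, 21.707) km/h.
Velocity of seaplane relative to drone = (126.164, 247.611) − (-15.887, 21.707) = (142.051, 225.903) km/h.
Bearing = atan2(142.05, 225.90) = 32.16° clockwise from north.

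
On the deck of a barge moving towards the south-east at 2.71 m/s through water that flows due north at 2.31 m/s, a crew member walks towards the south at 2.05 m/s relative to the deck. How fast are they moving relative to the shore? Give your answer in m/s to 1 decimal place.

2.5 m/s

In east/north components (m/s): crew member relative to barge = (0.000, -2.050); barge relative to water = (1.916, -1.916); water relative to ground = (0.000, 2.310).
Sum = (1.916, -1.656) m/s.
Speed = |(1.916, -1.656)| = 2.533 m/s.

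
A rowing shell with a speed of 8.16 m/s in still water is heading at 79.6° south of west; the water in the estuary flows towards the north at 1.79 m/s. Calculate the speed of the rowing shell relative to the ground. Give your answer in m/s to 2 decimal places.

6.41 m/s

Taking east as x and north as y: velocity relative to the water = (-1.473, -8.026) m/s; the water relative to ground = (0.000, 1.790) m/s.
Velocity relative to ground = (-1.473, -8.026) + (0.000, 1.790) = (-1.473, -6.236) m/s.
Speed = |(-1.473, -6.236)| = 6.408 m/s.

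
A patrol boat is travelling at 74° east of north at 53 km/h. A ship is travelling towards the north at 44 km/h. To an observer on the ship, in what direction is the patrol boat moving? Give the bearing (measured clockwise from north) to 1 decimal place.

Taking east as x and north as y: patrol boat velocity = (50.947, 14.609) km/h; ship velocity = (0.000, 44.000) km/h.
Velocity of patrol boat relative to ship = (50.947, 14.609) − (0.000, 44.000) = (50.947, -29.391) km/h.
Bearing = atan2(50.95, -29.39) = 119.98° clockwise from north.

120.0°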